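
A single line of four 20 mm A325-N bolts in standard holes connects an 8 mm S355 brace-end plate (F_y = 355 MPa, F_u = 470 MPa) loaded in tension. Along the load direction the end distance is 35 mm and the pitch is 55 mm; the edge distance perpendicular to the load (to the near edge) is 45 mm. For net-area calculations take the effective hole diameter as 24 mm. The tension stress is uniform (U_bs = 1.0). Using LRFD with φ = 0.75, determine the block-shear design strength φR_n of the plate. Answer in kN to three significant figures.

Shear plane L_v = 35 + 3·55 = 200 mm; A_gv = 200 × 8 = 1600 mm².
A_nv = (200 − 3.5·24) × 8 = 928 mm².
A_nt = (45 − 0.5·24) × 8 = 264 mm².
0.6 F_u A_nv = 261.7 kN; 0.6 F_y A_gv = 340.8 kN → shear rupture governs the shear term.
R_n = 261.7 + 1.0 × 470 × 264 / 1000 = 385.8 kN.
Design strength φR_n = 0.75 × 385.8 = 289 kN.

289 kN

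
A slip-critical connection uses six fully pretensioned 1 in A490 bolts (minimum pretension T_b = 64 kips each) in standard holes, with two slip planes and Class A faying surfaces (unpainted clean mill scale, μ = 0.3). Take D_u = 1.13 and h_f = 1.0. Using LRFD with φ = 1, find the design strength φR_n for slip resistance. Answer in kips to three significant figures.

R_n = μ · D_u · h_f · T_b · n_s · n_b = 0.3 × 1.13 × 1.0 × 64 × 2 × 6 = 260.4 kips.
Design strength φR_n = 1 × 260.4 = 260 kips.

260 kips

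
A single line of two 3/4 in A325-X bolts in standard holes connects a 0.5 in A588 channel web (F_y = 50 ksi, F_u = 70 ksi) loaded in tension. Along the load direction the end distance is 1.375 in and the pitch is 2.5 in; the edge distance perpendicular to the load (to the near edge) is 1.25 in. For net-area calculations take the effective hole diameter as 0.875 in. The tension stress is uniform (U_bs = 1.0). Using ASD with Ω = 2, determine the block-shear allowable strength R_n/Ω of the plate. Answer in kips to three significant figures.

41.1 kips

Shear plane L_v = 1.375 + 1·2.5 = 3.875 in; A_gv = 3.875 × 0.5 = 1.938 in².
A_nv = (3.875 − 1.5·0.875) × 0.5 = 1.281 in².
A_nt = (1.25 − 0.5·0.875) × 0.5 = 0.4062 in².
0.6 F_u A_nv = 53.81 kips; 0.6 F_y A_gv = 58.12 kips → shear rupture governs the shear term.
R_n = 53.81 + 1.0 × 70 × 0.4062 = 82.25 kips.
Allowable strength R_n/Ω = 82.25 / 2 = 41.1 kips.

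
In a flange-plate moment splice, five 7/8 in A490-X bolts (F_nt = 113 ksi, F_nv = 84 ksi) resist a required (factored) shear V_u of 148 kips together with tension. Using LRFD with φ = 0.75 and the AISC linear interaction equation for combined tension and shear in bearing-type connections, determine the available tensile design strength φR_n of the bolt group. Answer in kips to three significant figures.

A_b = π·0.875²/4 = 0.6013 in²; f_rv = 148 / (5 × 0.6013) = 49.22 ksi.
F'_nt = 1.3 F_nt − (F_nt / φF_nv) f_rv = 1.3·113 − (113/(0.75·84))·49.22 = 58.61 ksi, capped at F_nt → F'_nt = 58.61 ksi.
R_n = F'_nt · A_b · n = 58.61 × 0.6013 × 5 = 176.2 kips.
Design strength φR_n = 0.75 × 176.2 = 132 kips.

132 kips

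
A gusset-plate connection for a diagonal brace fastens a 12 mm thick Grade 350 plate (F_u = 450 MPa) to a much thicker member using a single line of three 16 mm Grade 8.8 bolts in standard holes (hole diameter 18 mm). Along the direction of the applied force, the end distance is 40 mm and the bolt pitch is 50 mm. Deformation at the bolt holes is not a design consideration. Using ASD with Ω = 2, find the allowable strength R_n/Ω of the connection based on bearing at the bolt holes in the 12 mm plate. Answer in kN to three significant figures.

Per bolt r_n = 1.5 l_c t F_u ≤ 3.0 d t F_u; upper limit = 3.0 × 16 × 12 × 450 / 1000 = 259.2 kN.
Edge bolt: l_c = 40 − 18/2 = 31 mm → 1.5 × 31 × 12 × 450 / 1000 = 251.1 → r_n = 251.1 kN.
Interior bolts: l_c = 50 − 18 = 32 mm → 1.5 × 32 × 12 × 450 / 1000 = 259.2 → r_n = 259.2 kN.
R_n = 1 × 251.1 + 2 × 259.2 = 769.5 kN.
Allowable strength R_n/Ω = 769.5 / 2 = 385 kN.

385 kN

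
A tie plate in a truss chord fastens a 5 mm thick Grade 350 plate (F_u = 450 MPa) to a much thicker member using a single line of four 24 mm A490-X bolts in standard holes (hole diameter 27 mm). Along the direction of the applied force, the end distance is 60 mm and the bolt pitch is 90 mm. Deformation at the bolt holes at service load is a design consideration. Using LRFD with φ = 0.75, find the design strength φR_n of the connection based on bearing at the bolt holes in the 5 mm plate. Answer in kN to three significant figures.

386 kN

Per bolt r_n = 1.2 l_c t F_u ≤ 2.4 d t F_u; upper limit = 2.4 × 24 × 5 × 450 / 1000 = 129.6 kN.
Edge bolt: l_c = 60 − 27/2 = 46.5 mm → 1.2 × 46.5 × 5 × 450 / 1000 = 125.5 → r_n = 125.5 kN.
Interior bolts: l_c = 90 − 27 = 63 mm → 1.2 × 63 × 5 × 450 / 1000 = 170.1 → r_n = 129.6 kN.
R_n = 1 × 125.5 + 3 × 129.6 = 514.3 kN.
Design strength φR_n = 0.75 × 514.3 = 386 kN.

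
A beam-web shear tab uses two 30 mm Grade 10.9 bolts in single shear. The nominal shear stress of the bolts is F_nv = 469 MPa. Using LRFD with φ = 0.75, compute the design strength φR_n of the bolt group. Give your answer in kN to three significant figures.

A_b = π × 30² / 4 = 706.9 mm².
R_n = F_nv · A_b · n · n_s = 469 × 706.9 × 2 × 1 / 1000 = 663 kN.
Design strength φR_n = 0.75 × 663 = 497 kN.

497 kN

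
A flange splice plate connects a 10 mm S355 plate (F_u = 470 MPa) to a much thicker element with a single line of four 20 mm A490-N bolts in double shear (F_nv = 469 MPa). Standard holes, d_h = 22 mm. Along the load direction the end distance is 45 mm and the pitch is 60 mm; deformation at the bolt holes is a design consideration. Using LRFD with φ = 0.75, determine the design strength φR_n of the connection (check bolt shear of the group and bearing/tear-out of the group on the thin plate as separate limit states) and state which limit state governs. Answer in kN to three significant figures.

626 kN (bearing governs)

Bolt shear: A_b = π·20²/4 = 314.2 mm²; R_n = 469 × 314.2 × 4 × 2 / 1000 = 1179 kN → 0.75 × 1179 = 884 kN.
Bearing (1.2 l_c t F_u ≤ 2.4 d t F_u): upper limit = 2.4·20·10·470 / 1000 = 225.6 kN.
  Edge l_c = 45 − 22/2 = 34 → r_n = 191.8 kN; interior l_c = 60 − 22 = 38 → r_n = 214.3 kN.
  R_n,bearing = 1·191.8 + 3·214.3 = 834.7 kN → 0.75 × 834.7 = 626 kN.
Bearing governs: 626 kN.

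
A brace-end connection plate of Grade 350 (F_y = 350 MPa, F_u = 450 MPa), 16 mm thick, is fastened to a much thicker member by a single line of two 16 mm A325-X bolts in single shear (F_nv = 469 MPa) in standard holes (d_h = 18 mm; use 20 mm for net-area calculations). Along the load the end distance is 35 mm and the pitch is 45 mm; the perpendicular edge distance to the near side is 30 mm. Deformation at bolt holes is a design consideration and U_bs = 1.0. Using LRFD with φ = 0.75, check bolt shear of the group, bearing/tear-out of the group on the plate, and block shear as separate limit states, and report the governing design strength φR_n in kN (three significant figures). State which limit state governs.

Bolt shear: A_b = π·16²/4 = 201.1 mm²; R_n = 469 × 201.1 × 2 × 1 / 1000 = 188.6 kN → 0.75 × 188.6 = 141 kN.
Bearing: edge l_c = 26, r_n = 224.6 kN; interior l_c = 27, r_n = 233.3 kN; R_n = 224.6 + 1·233.3 = 457.9 kN → 343 kN.
Block shear: A_gv = 1280, A_nv = 800, A_nt = 320 mm²; R_n = min(0.6F_uA_nv, 0.6F_yA_gv) + U_bs·F_u·A_nt = 360 kN → 270 kN.
Bolt shear governs: 141 kN.

141 kN (bolt shear governs)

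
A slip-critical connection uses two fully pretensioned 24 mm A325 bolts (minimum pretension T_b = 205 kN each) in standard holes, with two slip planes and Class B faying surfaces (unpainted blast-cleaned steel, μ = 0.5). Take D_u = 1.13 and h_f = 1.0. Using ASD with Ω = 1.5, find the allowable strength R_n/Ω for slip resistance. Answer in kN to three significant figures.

R_n = μ · D_u · h_f · T_b · n_s · n_b = 0.5 × 1.13 × 1.0 × 205 × 2 × 2 = 463.3 kN.
Allowable strength R_n/Ω = 463.3 / 1.5 = 309 kN.

309 kN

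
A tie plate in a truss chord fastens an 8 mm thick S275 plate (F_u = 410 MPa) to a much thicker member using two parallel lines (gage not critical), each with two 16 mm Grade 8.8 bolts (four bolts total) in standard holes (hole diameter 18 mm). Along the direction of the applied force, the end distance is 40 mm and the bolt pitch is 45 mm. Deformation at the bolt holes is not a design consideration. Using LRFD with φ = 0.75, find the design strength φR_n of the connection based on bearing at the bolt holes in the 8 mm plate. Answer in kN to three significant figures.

Per bolt r_n = 1.5 l_c t F_u ≤ 3.0 d t F_u; upper limit = 3.0 × 16 × 8 × 410 / 1000 = 157.4 kN.
Edge bolt: l_c = 40 − 18/2 = 31 mm → 1.5 × 31 × 8 × 410 / 1000 = 152.5 → r_n = 152.5 kN.
Interior bolts: l_c = 45 − 18 = 27 mm → 1.5 × 27 × 8 × 410 / 1000 = 132.8 → r_n = 132.8 kN.
R_n = 2 × 152.5 + 2 × 132.8 = 570.7 kN.
Design strength φR_n = 0.75 × 570.7 = 428 kN.

428 kN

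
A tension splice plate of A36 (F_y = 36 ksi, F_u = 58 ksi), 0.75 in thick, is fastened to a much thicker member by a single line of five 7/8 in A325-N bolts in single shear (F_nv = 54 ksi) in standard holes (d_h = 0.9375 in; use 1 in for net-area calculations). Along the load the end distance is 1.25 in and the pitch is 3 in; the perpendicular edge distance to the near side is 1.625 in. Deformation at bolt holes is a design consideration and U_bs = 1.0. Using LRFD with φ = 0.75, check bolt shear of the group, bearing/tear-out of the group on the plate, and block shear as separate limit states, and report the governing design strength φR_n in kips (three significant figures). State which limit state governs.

Bolt shear: A_b = π·0.875²/4 = 0.6013 in²; R_n = 54 × 0.6013 × 5 × 1 = 162.4 kips → 0.75 × 162.4 = 122 kips.
Bearing: edge l_c = 0.7812, r_n = 40.78 kips; interior l_c = 2.062, r_n = 91.35 kips; R_n = 40.78 + 4·91.35 = 406.2 kips → 305 kips.
Block shear: A_gv = 9.938, A_nv = 6.562, A_nt = 0.8438 in²; R_n = min(0.6F_uA_nv, 0.6F_yA_gv) + U_bs·F_u·A_nt = 263.6 kips → 198 kips.
Bolt shear governs: 122 kips.

122 kips (bolt shear governs)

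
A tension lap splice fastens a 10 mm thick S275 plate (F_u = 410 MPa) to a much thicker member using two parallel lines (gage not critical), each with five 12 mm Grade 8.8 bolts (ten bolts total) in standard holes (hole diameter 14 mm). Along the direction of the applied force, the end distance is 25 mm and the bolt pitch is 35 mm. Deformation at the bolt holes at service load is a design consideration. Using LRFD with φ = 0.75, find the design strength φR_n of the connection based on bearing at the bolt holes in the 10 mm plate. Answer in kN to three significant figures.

Per bolt r_n = 1.2 l_c t F_u ≤ 2.4 d t F_u; upper limit = 2.4 × 12 × 10 × 410 / 1000 = 118.1 kN.
Edge bolt: l_c = 25 − 14/2 = 18 mm → 1.2 × 18 × 10 × 410 / 1000 = 88.56 → r_n = 88.56 kN.
Interior bolts: l_c = 35 − 14 = 21 mm → 1.2 × 21 × 10 × 410 / 1000 = 103.3 → r_n = 103.3 kN.
R_n = 2 × 88.56 + 8 × 103.3 = 1004 kN.
Design strength φR_n = 0.75 × 1004 = 753 kN.

753 kN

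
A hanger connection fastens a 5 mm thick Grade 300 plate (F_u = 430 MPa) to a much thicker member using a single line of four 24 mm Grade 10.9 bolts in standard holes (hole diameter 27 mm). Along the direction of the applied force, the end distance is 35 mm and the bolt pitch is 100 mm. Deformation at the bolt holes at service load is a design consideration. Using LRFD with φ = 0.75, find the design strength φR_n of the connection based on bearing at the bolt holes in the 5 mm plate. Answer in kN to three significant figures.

320 kN

Per bolt r_n = 1.2 l_c t F_u ≤ 2.4 d t F_u; upper limit = 2.4 × 24 × 5 × 430 / 1000 = 123.8 kN.
Edge bolt: l_c = 35 − 27/2 = 21.5 mm → 1.2 × 21.5 × 5 × 430 / 1000 = 55.47 → r_n = 55.47 kN.
Interior bolts: l_c = 100 − 27 = 73 mm → 1.2 × 73 × 5 × 430 / 1000 = 188.3 → r_n = 123.8 kN.
R_n = 1 × 55.47 + 3 × 123.8 = 427 kN.
Design strength φR_n = 0.75 × 427 = 320 kN.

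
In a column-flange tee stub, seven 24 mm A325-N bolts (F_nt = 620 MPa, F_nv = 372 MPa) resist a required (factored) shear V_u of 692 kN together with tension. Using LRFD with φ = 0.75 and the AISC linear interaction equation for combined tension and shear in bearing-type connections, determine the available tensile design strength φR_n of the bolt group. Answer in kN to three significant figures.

A_b = π·24²/4 = 452.4 mm²; f_rv = 692 × 1000 / (7 × 452.4) = 218.5 MPa.
F'_nt = 1.3 F_nt − (F_nt / φF_nv) f_rv = 1.3·620 − (620/(0.75·372))·218.5 = 320.4 MPa, capped at F_nt → F'_nt = 320.4 MPa.
R_n = F'_nt · A_b · n = 320.4 × 452.4 × 7 / 1000 = 1015 kN.
Design strength φR_n = 0.75 × 1015 = 761 kN.

761 kN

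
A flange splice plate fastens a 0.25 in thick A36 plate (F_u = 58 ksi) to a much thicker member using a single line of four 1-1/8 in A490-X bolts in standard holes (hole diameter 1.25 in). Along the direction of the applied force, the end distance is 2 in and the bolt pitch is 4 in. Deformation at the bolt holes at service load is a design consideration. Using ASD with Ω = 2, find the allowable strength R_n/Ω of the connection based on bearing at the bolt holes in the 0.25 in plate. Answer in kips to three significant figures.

70.7 kips

Per bolt r_n = 1.2 l_c t F_u ≤ 2.4 d t F_u; upper limit = 2.4 × 1.125 × 0.25 × 58 = 39.15 kips.
Edge bolt: l_c = 2 − 1.25/2 = 1.375 in → 1.2 × 1.375 × 0.25 × 58 = 23.92 → r_n = 23.92 kips.
Interior bolts: l_c = 4 − 1.25 = 2.75 in → 1.2 × 2.75 × 0.25 × 58 = 47.85 → r_n = 39.15 kips.
R_n = 1 × 23.92 + 3 × 39.15 = 141.4 kips.
Allowable strength R_n/Ω = 141.4 / 2 = 70.7 kips.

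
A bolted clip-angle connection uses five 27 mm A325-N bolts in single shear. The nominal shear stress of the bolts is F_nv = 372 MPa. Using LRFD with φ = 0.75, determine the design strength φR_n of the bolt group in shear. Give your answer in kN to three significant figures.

A_b = π × 27² / 4 = 572.6 mm².
R_n = F_nv · A_b · n · n_s = 372 × 572.6 × 5 × 1 / 1000 = 1065 kN.
Design strength φR_n = 0.75 × 1065 = 799 kN.

799 kN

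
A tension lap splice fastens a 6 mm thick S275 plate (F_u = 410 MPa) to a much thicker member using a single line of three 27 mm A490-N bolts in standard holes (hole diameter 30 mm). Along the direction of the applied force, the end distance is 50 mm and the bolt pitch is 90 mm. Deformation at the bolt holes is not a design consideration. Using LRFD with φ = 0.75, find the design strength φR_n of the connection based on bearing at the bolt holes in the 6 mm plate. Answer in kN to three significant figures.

396 kN

Per bolt r_n = 1.5 l_c t F_u ≤ 3.0 d t F_u; upper limit = 3.0 × 27 × 6 × 410 / 1000 = 199.3 kN.
Edge bolt: l_c = 50 − 30/2 = 35 mm → 1.5 × 35 × 6 × 410 / 1000 = 129.2 → r_n = 129.2 kN.
Interior bolts: l_c = 90 − 30 = 60 mm → 1.5 × 60 × 6 × 410 / 1000 = 221.4 → r_n = 199.3 kN.
R_n = 1 × 129.2 + 2 × 199.3 = 527.7 kN.
Design strength φR_n = 0.75 × 527.7 = 396 kN.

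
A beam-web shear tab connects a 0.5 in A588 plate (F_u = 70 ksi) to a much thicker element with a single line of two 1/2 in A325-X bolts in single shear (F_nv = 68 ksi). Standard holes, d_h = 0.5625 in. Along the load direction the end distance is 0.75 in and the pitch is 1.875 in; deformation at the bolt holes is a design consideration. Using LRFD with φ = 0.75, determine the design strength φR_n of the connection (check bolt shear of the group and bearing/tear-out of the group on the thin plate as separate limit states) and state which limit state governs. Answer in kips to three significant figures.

Bolt shear: A_b = π·0.5²/4 = 0.1963 in²; R_n = 68 × 0.1963 × 2 × 1 = 26.7 kips → 0.75 × 26.7 = 20 kips.
Bearing (1.2 l_c t F_u ≤ 2.4 d t F_u): upper limit = 2.4·0.5·0.5·70 = 42 kips.
  Edge l_c = 0.75 − 0.5625/2 = 0.4688 → r_n = 19.69 kips; interior l_c = 1.875 − 0.5625 = 1.312 → r_n = 42 kips.
  R_n,bearing = 1·19.69 + 1·42 = 61.69 kips → 0.75 × 61.69 = 46.3 kips.
Bolt shear governs: 20 kips.

20 kips (bolt shear governs)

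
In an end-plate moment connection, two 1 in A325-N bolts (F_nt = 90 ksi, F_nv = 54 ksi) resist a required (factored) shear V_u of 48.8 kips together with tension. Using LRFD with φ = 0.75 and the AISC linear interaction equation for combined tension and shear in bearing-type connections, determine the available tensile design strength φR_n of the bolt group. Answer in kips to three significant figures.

56.5 kips

A_b = π·1²/4 = 0.7854 in²; f_rv = 48.8 / (2 × 0.7854) = 31.07 ksi.
F'_nt = 1.3 F_nt − (F_nt / φF_nv) f_rv = 1.3·90 − (90/(0.75·54))·31.07 = 47.96 ksi, capped at F_nt → F'_nt = 47.96 ksi.
R_n = F'_nt · A_b · n = 47.96 × 0.7854 × 2 = 75.34 kips.
Design strength φR_n = 0.75 × 75.34 = 56.5 kips.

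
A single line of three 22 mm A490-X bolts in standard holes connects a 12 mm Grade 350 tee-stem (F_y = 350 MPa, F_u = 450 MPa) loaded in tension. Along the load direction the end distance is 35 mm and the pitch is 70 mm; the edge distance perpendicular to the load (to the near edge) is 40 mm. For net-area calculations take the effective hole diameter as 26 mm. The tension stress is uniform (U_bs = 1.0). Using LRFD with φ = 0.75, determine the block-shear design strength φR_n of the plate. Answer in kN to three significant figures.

377 kN

Shear plane L_v = 35 + 2·70 = 175 mm; A_gv = 175 × 12 = 2100 mm².
A_nv = (175 − 2.5·26) × 12 = 1320 mm².
A_nt = (40 − 0.5·26) × 12 = 324 mm².
0.6 F_u A_nv = 356.4 kN; 0.6 F_y A_gv = 441 kN → shear rupture governs the shear term.
R_n = 356.4 + 1.0 × 450 × 324 / 1000 = 502.2 kN.
Design strength φR_n = 0.75 × 502.2 = 377 kN.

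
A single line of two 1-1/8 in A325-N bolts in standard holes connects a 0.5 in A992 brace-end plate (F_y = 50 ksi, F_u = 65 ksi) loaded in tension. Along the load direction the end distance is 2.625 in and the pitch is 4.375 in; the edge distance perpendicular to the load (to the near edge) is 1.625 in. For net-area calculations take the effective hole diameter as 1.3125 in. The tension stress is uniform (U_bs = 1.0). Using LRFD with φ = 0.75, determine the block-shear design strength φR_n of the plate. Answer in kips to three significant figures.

Shear plane L_v = 2.625 + 1·4.375 = 7 in; A_gv = 7 × 0.5 = 3.5 in².
A_nv = (7 − 1.5·1.3125) × 0.5 = 2.516 in².
A_nt = (1.625 − 0.5·1.3125) × 0.5 = 0.4844 in².
0.6 F_u A_nv = 98.11 kips; 0.6 F_y A_gv = 105 kips → shear rupture governs the shear term.
R_n = 98.11 + 1.0 × 65 × 0.4844 = 129.6 kips.
Design strength φR_n = 0.75 × 129.6 = 97.2 kips.

97.2 kips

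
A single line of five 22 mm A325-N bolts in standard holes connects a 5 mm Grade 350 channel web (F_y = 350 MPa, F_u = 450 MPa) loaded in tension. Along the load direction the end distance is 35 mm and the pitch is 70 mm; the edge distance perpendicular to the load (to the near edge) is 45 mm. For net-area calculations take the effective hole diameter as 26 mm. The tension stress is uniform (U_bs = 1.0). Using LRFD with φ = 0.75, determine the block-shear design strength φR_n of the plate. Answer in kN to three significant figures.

Shear plane L_v = 35 + 4·70 = 315 mm; A_gv = 315 × 5 = 1575 mm².
A_nv = (315 − 4.5·26) × 5 = 990 mm².
A_nt = (45 − 0.5·26) × 5 = 160 mm².
0.6 F_u A_nv = 267.3 kN; 0.6 F_y A_gv = 330.8 kN → shear rupture governs the shear term.
R_n = 267.3 + 1.0 × 450 × 160 / 1000 = 339.3 kN.
Design strength φR_n = 0.75 × 339.3 = 254 kN.

254 kN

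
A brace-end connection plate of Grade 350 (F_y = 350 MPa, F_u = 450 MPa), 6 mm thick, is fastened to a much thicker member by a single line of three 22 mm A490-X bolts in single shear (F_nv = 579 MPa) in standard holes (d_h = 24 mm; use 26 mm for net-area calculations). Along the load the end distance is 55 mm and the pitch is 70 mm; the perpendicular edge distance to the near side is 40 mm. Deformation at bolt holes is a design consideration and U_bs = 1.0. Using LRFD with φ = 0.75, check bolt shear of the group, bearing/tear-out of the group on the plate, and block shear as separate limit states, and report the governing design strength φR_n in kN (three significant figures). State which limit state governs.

Bolt shear: A_b = π·22²/4 = 380.1 mm²; R_n = 579 × 380.1 × 3 × 1 / 1000 = 660.3 kN → 0.75 × 660.3 = 495 kN.
Bearing: edge l_c = 43, r_n = 139.3 kN; interior l_c = 46, r_n = 142.6 kN; R_n = 139.3 + 2·142.6 = 424.4 kN → 318 kN.
Block shear: A_gv = 1170, A_nv = 780, A_nt = 162 mm²; R_n = min(0.6F_uA_nv, 0.6F_yA_gv) + U_bs·F_u·A_nt = 283.5 kN → 213 kN.
Block shear governs: 213 kN.

213 kN (block shear governs)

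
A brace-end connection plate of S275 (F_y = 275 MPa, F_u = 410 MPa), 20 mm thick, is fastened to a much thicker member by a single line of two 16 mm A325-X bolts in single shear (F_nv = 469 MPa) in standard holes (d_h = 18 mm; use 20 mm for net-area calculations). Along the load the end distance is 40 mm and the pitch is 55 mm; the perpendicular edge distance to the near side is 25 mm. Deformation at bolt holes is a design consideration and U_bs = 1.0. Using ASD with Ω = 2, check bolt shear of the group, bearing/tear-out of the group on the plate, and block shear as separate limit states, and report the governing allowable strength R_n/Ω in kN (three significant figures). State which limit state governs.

94.3 kN (bolt shear governs)

Bolt shear: A_b = π·16²/4 = 201.1 mm²; R_n = 469 × 201.1 × 2 × 1 / 1000 = 188.6 kN → 188.6 / 2 = 94.3 kN.
Bearing: edge l_c = 31, r_n = 305 kN; interior l_c = 37, r_n = 314.9 kN; R_n = 305 + 1·314.9 = 619.9 kN → 310 kN.
Block shear: A_gv = 1900, A_nv = 1300, A_nt = 300 mm²; R_n = min(0.6F_uA_nv, 0.6F_yA_gv) + U_bs·F_u·A_nt = 436.5 kN → 218 kN.
Bolt shear governs: 94.3 kN.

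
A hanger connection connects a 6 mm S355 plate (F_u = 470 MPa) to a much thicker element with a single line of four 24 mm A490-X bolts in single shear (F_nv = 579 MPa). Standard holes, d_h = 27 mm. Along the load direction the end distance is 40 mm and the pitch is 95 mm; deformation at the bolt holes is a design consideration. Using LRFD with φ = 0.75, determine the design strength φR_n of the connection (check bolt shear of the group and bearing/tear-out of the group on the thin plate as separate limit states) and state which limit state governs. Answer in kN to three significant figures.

433 kN (bearing governs)

Bolt shear: A_b = π·24²/4 = 452.4 mm²; R_n = 579 × 452.4 × 4 × 1 / 1000 = 1048 kN → 0.75 × 1048 = 786 kN.
Bearing (1.2 l_c t F_u ≤ 2.4 d t F_u): upper limit = 2.4·24·6·470 / 1000 = 162.4 kN.
  Edge l_c = 40 − 27/2 = 26.5 → r_n = 89.68 kN; interior l_c = 95 − 27 = 68 → r_n = 162.4 kN.
  R_n,bearing = 1·89.68 + 3·162.4 = 577 kN → 0.75 × 577 = 433 kN.
Bearing governs: 433 kN.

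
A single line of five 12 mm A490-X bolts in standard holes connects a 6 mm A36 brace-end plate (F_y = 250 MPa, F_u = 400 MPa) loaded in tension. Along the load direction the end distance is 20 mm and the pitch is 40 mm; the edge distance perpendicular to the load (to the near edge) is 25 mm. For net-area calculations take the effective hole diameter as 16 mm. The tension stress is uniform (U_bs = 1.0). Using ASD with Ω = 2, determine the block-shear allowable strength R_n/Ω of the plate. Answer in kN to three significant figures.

Shear plane L_v = 20 + 4·40 = 180 mm; A_gv = 180 × 6 = 1080 mm².
A_nv = (180 − 4.5·16) × 6 = 648 mm².
A_nt = (25 − 0.5·16) × 6 = 102 mm².
0.6 F_u A_nv = 155.5 kN; 0.6 F_y A_gv = 162 kN → shear rupture governs the shear term.
R_n = 155.5 + 1.0 × 400 × 102 / 1000 = 196.3 kN.
Allowable strength R_n/Ω = 196.3 / 2 = 98.2 kN.

98.2 kN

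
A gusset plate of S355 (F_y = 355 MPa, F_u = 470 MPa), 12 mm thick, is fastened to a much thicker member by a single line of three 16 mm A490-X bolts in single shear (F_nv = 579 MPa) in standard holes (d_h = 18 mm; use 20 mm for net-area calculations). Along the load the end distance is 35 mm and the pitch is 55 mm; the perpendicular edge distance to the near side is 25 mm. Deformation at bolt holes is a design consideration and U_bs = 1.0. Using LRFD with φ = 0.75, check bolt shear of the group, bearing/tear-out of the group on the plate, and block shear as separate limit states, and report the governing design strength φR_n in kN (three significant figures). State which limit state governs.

Bolt shear: A_b = π·16²/4 = 201.1 mm²; R_n = 579 × 201.1 × 3 × 1 / 1000 = 349.2 kN → 0.75 × 349.2 = 262 kN.
Bearing: edge l_c = 26, r_n = 176 kN; interior l_c = 37, r_n = 216.6 kN; R_n = 176 + 2·216.6 = 609.1 kN → 457 kN.
Block shear: A_gv = 1740, A_nv = 1140, A_nt = 180 mm²; R_n = min(0.6F_uA_nv, 0.6F_yA_gv) + U_bs·F_u·A_nt = 406.1 kN → 305 kN.
Bolt shear governs: 262 kN.

262 kN (bolt shear governs)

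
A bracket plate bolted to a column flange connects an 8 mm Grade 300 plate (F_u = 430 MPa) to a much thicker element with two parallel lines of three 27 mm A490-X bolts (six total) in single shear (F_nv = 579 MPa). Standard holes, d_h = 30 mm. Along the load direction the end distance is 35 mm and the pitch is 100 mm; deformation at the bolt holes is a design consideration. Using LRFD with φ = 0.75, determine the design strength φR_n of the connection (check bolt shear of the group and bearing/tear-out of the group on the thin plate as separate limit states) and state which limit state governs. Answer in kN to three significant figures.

793 kN (bearing governs)

Bolt shear: A_b = π·27²/4 = 572.6 mm²; R_n = 579 × 572.6 × 6 × 1 / 1000 = 1989 kN → 0.75 × 1989 = 1490 kN.
Bearing (1.2 l_c t F_u ≤ 2.4 d t F_u): upper limit = 2.4·27·8·430 / 1000 = 222.9 kN.
  Edge l_c = 35 − 30/2 = 20 → r_n = 82.56 kN; interior l_c = 100 − 30 = 70 → r_n = 222.9 kN.
  R_n,bearing = 2·82.56 + 4·222.9 = 1057 kN → 0.75 × 1057 = 793 kN.
Bearing governs: 793 kN.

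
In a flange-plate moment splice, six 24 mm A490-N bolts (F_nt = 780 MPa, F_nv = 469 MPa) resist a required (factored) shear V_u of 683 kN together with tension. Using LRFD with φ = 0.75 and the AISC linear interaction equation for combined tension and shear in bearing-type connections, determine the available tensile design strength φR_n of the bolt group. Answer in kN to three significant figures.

A_b = π·24²/4 = 452.4 mm²; f_rv = 683 × 1000 / (6 × 452.4) = 251.6 MPa.
F'_nt = 1.3 F_nt − (F_nt / φF_nv) f_rv = 1.3·780 − (780/(0.75·469))·251.6 = 456 MPa, capped at F_nt → F'_nt = 456 MPa.
R_n = F'_nt · A_b · n = 456 × 452.4 × 6 / 1000 = 1238 kN.
Design strength φR_n = 0.75 × 1238 = 928 kN.

928 kN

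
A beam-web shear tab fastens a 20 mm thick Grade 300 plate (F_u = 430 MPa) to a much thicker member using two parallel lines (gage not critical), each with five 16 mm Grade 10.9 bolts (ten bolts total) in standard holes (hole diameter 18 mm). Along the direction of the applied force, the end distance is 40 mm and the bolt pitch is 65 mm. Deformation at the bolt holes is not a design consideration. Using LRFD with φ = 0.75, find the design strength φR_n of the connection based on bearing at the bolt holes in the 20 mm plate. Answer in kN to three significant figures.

3080 kN

Per bolt r_n = 1.5 l_c t F_u ≤ 3.0 d t F_u; upper limit = 3.0 × 16 × 20 × 430 / 1000 = 412.8 kN.
Edge bolt: l_c = 40 − 18/2 = 31 mm → 1.5 × 31 × 20 × 430 / 1000 = 399.9 → r_n = 399.9 kN.
Interior bolts: l_c = 65 − 18 = 47 mm → 1.5 × 47 × 20 × 430 / 1000 = 606.3 → r_n = 412.8 kN.
R_n = 2 × 399.9 + 8 × 412.8 = 4102 kN.
Design strength φR_n = 0.75 × 4102 = 3080 kN.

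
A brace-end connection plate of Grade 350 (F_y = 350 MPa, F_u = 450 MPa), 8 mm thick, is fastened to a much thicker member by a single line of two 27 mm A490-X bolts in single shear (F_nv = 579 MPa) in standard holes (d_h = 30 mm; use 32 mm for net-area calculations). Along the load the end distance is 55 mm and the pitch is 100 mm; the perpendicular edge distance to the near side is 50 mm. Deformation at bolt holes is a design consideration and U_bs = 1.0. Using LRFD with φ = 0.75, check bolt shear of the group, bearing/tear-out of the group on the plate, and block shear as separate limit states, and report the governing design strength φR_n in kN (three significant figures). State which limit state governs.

Bolt shear: A_b = π·27²/4 = 572.6 mm²; R_n = 579 × 572.6 × 2 × 1 / 1000 = 663 kN → 0.75 × 663 = 497 kN.
Bearing: edge l_c = 40, r_n = 172.8 kN; interior l_c = 70, r_n = 233.3 kN; R_n = 172.8 + 1·233.3 = 406.1 kN → 305 kN.
Block shear: A_gv = 1240, A_nv = 856, A_nt = 272 mm²; R_n = min(0.6F_uA_nv, 0.6F_yA_gv) + U_bs·F_u·A_nt = 353.5 kN → 265 kN.
Block shear governs: 265 kN.

265 kN (block shear governs)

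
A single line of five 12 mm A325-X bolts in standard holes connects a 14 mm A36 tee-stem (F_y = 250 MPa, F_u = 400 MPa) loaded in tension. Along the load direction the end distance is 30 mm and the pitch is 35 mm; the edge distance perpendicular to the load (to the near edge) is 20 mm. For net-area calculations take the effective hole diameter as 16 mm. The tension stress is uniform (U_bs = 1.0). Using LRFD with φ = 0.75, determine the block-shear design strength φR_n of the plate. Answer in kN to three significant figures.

297 kN

Shear plane L_v = 30 + 4·35 = 170 mm; A_gv = 170 × 14 = 2380 mm².
A_nv = (170 − 4.5·16) × 14 = 1372 mm².
A_nt = (20 − 0.5·16) × 14 = 168 mm².
0.6 F_u A_nv = 329.3 kN; 0.6 F_y A_gv = 357 kN → shear rupture governs the shear term.
R_n = 329.3 + 1.0 × 400 × 168 / 1000 = 396.5 kN.
Design strength φR_n = 0.75 × 396.5 = 297 kN.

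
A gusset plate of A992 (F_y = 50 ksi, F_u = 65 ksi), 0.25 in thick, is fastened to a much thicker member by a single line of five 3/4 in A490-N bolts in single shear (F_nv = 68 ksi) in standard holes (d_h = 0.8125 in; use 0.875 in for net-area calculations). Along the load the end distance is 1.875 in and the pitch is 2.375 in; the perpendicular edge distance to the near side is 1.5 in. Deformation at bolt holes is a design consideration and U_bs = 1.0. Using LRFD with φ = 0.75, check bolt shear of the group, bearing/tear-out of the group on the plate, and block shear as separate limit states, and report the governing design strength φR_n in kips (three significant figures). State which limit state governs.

Bolt shear: A_b = π·0.75²/4 = 0.4418 in²; R_n = 68 × 0.4418 × 5 × 1 = 150.2 kips → 0.75 × 150.2 = 113 kips.
Bearing: edge l_c = 1.469, r_n = 28.64 kips; interior l_c = 1.562, r_n = 29.25 kips; R_n = 28.64 + 4·29.25 = 145.6 kips → 109 kips.
Block shear: A_gv = 2.844, A_nv = 1.859, A_nt = 0.2656 in²; R_n = min(0.6F_uA_nv, 0.6F_yA_gv) + U_bs·F_u·A_nt = 89.78 kips → 67.3 kips.
Block shear governs: 67.3 kips.

67.3 kips (block shear governs)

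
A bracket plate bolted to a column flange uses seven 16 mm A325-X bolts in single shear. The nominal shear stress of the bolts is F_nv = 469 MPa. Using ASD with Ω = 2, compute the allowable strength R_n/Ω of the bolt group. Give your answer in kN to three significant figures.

330 kN

A_b = π × 16² / 4 = 201.1 mm².
R_n = F_nv · A_b · n · n_s = 469 × 201.1 × 7 × 1 / 1000 = 660.1 kN.
Allowable strength R_n/Ω = 660.1 / 2 = 330 kN.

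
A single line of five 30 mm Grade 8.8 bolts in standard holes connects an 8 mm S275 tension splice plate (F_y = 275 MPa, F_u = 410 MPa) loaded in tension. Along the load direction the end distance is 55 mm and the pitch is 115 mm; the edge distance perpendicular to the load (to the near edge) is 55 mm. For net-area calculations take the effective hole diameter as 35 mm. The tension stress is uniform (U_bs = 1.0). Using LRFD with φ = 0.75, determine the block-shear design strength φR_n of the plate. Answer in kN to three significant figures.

602 kN

Shear plane L_v = 55 + 4·115 = 515 mm; A_gv = 515 × 8 = 4120 mm².
A_nv = (515 − 4.5·35) × 8 = 2860 mm².
A_nt = (55 − 0.5·35) × 8 = 300 mm².
0.6 F_u A_nv = 703.6 kN; 0.6 F_y A_gv = 679.8 kN → shear yielding governs the shear term.
R_n = 679.8 + 1.0 × 410 × 300 / 1000 = 802.8 kN.
Design strength φR_n = 0.75 × 802.8 = 602 kN.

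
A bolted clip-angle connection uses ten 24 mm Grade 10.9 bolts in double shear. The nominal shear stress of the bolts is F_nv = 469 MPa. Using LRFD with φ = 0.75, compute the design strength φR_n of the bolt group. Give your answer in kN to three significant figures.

3180 kN

A_b = π × 24² / 4 = 452.4 mm².
R_n = F_nv · A_b · n · n_s = 469 × 452.4 × 10 × 2 / 1000 = 4243 kN.
Design strength φR_n = 0.75 × 4243 = 3180 kN.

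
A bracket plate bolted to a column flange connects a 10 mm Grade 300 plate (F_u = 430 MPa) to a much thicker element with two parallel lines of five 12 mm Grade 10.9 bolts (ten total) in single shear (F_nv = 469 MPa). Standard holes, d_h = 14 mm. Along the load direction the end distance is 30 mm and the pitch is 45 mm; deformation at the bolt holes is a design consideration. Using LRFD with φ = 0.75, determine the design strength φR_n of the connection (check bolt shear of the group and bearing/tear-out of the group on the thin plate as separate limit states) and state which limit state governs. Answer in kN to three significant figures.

Bolt shear: A_b = π·12²/4 = 113.1 mm²; R_n = 469 × 113.1 × 10 × 1 / 1000 = 530.4 kN → 0.75 × 530.4 = 398 kN.
Bearing (1.2 l_c t F_u ≤ 2.4 d t F_u): upper limit = 2.4·12·10·430 / 1000 = 123.8 kN.
  Edge l_c = 30 − 14/2 = 23 → r_n = 118.7 kN; interior l_c = 45 − 14 = 31 → r_n = 123.8 kN.
  R_n,bearing = 2·118.7 + 8·123.8 = 1228 kN → 0.75 × 1228 = 921 kN.
Bolt shear governs: 398 kN.

398 kN (bolt shear governs)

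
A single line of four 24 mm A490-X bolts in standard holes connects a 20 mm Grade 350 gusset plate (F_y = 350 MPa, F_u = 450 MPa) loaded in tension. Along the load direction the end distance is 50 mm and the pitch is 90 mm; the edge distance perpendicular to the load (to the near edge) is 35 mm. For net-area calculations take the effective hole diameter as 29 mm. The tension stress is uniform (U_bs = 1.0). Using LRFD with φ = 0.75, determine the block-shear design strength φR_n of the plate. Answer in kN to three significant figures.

1020 kN

Shear plane L_v = 50 + 3·90 = 320 mm; A_gv = 320 × 20 = 6400 mm².
A_nv = (320 − 3.5·29) × 20 = 4370 mm².
A_nt = (35 − 0.5·29) × 20 = 410 mm².
0.6 F_u A_nv = 1180 kN; 0.6 F_y A_gv = 1344 kN → shear rupture governs the shear term.
R_n = 1180 + 1.0 × 450 × 410 / 1000 = 1364 kN.
Design strength φR_n = 0.75 × 1364 = 1020 kN.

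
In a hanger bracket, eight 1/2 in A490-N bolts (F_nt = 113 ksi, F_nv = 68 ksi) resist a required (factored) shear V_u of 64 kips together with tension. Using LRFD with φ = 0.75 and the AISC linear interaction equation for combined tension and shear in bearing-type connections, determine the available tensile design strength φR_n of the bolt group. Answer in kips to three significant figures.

A_b = π·0.5²/4 = 0.1963 in²; f_rv = 64 / (8 × 0.1963) = 40.74 ksi.
F'_nt = 1.3 F_nt − (F_nt / φF_nv) f_rv = 1.3·113 − (113/(0.75·68))·40.74 = 56.62 ksi, capped at F_nt → F'_nt = 56.62 ksi.
R_n = F'_nt · A_b · n = 56.62 × 0.1963 × 8 = 88.95 kips.
Design strength φR_n = 0.75 × 88.95 = 66.7 kips.

66.7 kips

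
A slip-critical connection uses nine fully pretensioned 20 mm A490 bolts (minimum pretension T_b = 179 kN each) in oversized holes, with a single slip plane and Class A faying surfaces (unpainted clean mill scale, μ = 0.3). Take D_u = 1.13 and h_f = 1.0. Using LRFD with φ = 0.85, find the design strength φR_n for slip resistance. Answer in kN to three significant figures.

R_n = μ · D_u · h_f · T_b · n_s · n_b = 0.3 × 1.13 × 1.0 × 179 × 1 × 9 = 546.1 kN.
Design strength φR_n = 0.85 × 546.1 = 464 kN.

464 kN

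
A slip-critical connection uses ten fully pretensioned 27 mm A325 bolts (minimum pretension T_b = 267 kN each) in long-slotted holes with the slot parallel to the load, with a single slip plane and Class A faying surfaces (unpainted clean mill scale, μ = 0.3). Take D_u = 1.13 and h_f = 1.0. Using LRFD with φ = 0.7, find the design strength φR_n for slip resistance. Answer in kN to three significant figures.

634 kN

R_n = μ · D_u · h_f · T_b · n_s · n_b = 0.3 × 1.13 × 1.0 × 267 × 1 × 10 = 905.1 kN.
Design strength φR_n = 0.7 × 905.1 = 634 kN.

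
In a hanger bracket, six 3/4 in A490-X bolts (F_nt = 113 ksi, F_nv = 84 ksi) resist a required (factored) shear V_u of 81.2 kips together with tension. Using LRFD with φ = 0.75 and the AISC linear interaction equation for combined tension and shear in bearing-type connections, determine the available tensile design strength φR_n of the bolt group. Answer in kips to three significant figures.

183 kips

A_b = π·0.75²/4 = 0.4418 in²; f_rv = 81.2 / (6 × 0.4418) = 30.63 ksi.
F'_nt = 1.3 F_nt − (F_nt / φF_nv) f_rv = 1.3·113 − (113/(0.75·84))·30.63 = 91.95 ksi, capped at F_nt → F'_nt = 91.95 ksi.
R_n = F'_nt · A_b · n = 91.95 × 0.4418 × 6 = 243.7 kips.
Design strength φR_n = 0.75 × 243.7 = 183 kips.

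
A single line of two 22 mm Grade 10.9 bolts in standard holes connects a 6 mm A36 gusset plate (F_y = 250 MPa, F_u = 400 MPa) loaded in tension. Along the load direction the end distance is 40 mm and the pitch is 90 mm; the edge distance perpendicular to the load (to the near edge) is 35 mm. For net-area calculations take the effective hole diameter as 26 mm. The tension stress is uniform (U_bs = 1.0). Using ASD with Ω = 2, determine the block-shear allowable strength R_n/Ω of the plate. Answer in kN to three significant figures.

84.9 kN

Shear plane L_v = 40 + 1·90 = 130 mm; A_gv = 130 × 6 = 780 mm².
A_nv = (130 − 1.5·26) × 6 = 546 mm².
A_nt = (35 − 0.5·26) × 6 = 132 mm².
0.6 F_u A_nv = 131 kN; 0.6 F_y A_gv = 117 kN → shear yielding governs the shear term.
R_n = 117 + 1.0 × 400 × 132 / 1000 = 169.8 kN.
Allowable strength R_n/Ω = 169.8 / 2 = 84.9 kN.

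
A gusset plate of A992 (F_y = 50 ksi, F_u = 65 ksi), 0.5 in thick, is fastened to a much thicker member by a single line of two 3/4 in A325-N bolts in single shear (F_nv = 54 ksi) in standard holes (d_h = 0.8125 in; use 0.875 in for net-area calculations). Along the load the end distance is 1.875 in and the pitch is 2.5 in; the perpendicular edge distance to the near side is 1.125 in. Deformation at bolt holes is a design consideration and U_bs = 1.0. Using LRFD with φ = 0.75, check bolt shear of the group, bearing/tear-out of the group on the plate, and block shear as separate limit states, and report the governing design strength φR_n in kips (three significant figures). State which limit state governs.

35.8 kips (bolt shear governs)

Bolt shear: A_b = π·0.75²/4 = 0.4418 in²; R_n = 54 × 0.4418 × 2 × 1 = 47.71 kips → 0.75 × 47.71 = 35.8 kips.
Bearing: edge l_c = 1.469, r_n = 57.28 kips; interior l_c = 1.688, r_n = 58.5 kips; R_n = 57.28 + 1·58.5 = 115.8 kips → 86.8 kips.
Block shear: A_gv = 2.188, A_nv = 1.531, A_nt = 0.3438 in²; R_n = min(0.6F_uA_nv, 0.6F_yA_gv) + U_bs·F_u·A_nt = 82.06 kips → 61.5 kips.
Bolt shear governs: 35.8 kips.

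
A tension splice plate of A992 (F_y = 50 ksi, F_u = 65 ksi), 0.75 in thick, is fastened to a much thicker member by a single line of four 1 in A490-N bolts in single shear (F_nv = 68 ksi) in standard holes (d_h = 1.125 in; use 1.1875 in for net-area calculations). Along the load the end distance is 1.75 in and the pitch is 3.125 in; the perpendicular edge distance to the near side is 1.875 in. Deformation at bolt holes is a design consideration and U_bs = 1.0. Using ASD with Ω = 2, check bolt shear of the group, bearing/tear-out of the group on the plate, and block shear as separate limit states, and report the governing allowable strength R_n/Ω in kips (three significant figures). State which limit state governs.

107 kips (bolt shear governs)

Bolt shear: A_b = π·1²/4 = 0.7854 in²; R_n = 68 × 0.7854 × 4 × 1 = 213.6 kips → 213.6 / 2 = 107 kips.
Bearing: edge l_c = 1.188, r_n = 69.47 kips; interior l_c = 2, r_n = 117 kips; R_n = 69.47 + 3·117 = 420.5 kips → 210 kips.
Block shear: A_gv = 8.344, A_nv = 5.227, A_nt = 0.9609 in²; R_n = min(0.6F_uA_nv, 0.6F_yA_gv) + U_bs·F_u·A_nt = 266.3 kips → 133 kips.
Bolt shear governs: 107 kips.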